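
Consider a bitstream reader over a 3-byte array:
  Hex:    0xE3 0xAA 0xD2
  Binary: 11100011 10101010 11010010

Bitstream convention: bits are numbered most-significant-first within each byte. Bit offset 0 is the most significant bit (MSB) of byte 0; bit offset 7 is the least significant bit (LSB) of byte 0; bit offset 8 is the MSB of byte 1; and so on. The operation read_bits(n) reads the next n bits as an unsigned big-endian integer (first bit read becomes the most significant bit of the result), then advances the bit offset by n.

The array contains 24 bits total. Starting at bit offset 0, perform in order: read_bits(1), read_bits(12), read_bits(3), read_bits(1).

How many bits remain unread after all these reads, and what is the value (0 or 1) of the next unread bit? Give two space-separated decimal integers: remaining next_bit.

Answer: 7 1

Derivation:
Read 1: bits[0:1] width=1 -> value=1 (bin 1); offset now 1 = byte 0 bit 1; 23 bits remain
Read 2: bits[1:13] width=12 -> value=3189 (bin 110001110101); offset now 13 = byte 1 bit 5; 11 bits remain
Read 3: bits[13:16] width=3 -> value=2 (bin 010); offset now 16 = byte 2 bit 0; 8 bits remain
Read 4: bits[16:17] width=1 -> value=1 (bin 1); offset now 17 = byte 2 bit 1; 7 bits remain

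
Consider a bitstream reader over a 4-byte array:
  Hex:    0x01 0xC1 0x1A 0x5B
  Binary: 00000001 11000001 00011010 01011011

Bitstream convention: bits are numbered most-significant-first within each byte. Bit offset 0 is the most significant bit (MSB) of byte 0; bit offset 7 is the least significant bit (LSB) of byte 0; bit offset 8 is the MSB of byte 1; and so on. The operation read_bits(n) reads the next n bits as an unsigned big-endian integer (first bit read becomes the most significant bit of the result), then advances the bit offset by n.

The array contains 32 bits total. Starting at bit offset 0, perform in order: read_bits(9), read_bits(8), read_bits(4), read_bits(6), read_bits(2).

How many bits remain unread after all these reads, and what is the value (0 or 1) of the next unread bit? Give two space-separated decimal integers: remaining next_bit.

Answer: 3 0

Derivation:
Read 1: bits[0:9] width=9 -> value=3 (bin 000000011); offset now 9 = byte 1 bit 1; 23 bits remain
Read 2: bits[9:17] width=8 -> value=130 (bin 10000010); offset now 17 = byte 2 bit 1; 15 bits remain
Read 3: bits[17:21] width=4 -> value=3 (bin 0011); offset now 21 = byte 2 bit 5; 11 bits remain
Read 4: bits[21:27] width=6 -> value=18 (bin 010010); offset now 27 = byte 3 bit 3; 5 bits remain
Read 5: bits[27:29] width=2 -> value=3 (bin 11); offset now 29 = byte 3 bit 5; 3 bits remain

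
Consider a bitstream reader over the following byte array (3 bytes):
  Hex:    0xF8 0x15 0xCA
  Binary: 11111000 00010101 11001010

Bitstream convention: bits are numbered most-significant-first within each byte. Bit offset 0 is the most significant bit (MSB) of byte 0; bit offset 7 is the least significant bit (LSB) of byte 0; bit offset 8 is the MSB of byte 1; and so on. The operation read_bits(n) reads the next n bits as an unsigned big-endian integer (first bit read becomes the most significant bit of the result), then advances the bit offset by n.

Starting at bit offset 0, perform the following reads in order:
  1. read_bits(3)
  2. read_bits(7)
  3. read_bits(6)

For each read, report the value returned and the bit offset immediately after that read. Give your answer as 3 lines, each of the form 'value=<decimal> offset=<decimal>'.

Answer: value=7 offset=3
value=96 offset=10
value=21 offset=16

Derivation:
Read 1: bits[0:3] width=3 -> value=7 (bin 111); offset now 3 = byte 0 bit 3; 21 bits remain
Read 2: bits[3:10] width=7 -> value=96 (bin 1100000); offset now 10 = byte 1 bit 2; 14 bits remain
Read 3: bits[10:16] width=6 -> value=21 (bin 010101); offset now 16 = byte 2 bit 0; 8 bits remain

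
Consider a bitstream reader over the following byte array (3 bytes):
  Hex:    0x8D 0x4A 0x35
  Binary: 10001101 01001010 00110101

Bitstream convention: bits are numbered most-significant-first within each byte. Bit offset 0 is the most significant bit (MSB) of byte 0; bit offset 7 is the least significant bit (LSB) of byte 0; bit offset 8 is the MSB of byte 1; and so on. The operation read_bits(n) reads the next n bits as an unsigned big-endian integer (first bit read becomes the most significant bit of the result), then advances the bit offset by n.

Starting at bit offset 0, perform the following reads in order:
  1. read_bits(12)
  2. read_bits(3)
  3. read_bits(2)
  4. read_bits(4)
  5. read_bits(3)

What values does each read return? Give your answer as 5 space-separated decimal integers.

Read 1: bits[0:12] width=12 -> value=2260 (bin 100011010100); offset now 12 = byte 1 bit 4; 12 bits remain
Read 2: bits[12:15] width=3 -> value=5 (bin 101); offset now 15 = byte 1 bit 7; 9 bits remain
Read 3: bits[15:17] width=2 -> value=0 (bin 00); offset now 17 = byte 2 bit 1; 7 bits remain
Read 4: bits[17:21] width=4 -> value=6 (bin 0110); offset now 21 = byte 2 bit 5; 3 bits remain
Read 5: bits[21:24] width=3 -> value=5 (bin 101); offset now 24 = byte 3 bit 0; 0 bits remain

Answer: 2260 5 0 6 5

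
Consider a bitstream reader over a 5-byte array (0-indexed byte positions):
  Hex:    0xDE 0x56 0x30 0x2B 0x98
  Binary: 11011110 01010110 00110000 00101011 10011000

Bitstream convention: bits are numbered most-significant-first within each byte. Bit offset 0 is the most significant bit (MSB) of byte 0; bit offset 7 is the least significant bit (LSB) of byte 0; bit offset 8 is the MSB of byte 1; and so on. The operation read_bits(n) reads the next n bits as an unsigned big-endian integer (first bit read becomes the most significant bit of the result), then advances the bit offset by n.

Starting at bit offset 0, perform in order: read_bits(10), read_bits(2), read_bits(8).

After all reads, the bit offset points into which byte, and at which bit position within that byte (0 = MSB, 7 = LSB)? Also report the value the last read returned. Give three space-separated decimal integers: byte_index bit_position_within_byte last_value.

Answer: 2 4 99

Derivation:
Read 1: bits[0:10] width=10 -> value=889 (bin 1101111001); offset now 10 = byte 1 bit 2; 30 bits remain
Read 2: bits[10:12] width=2 -> value=1 (bin 01); offset now 12 = byte 1 bit 4; 28 bits remain
Read 3: bits[12:20] width=8 -> value=99 (bin 01100011); offset now 20 = byte 2 bit 4; 20 bits remain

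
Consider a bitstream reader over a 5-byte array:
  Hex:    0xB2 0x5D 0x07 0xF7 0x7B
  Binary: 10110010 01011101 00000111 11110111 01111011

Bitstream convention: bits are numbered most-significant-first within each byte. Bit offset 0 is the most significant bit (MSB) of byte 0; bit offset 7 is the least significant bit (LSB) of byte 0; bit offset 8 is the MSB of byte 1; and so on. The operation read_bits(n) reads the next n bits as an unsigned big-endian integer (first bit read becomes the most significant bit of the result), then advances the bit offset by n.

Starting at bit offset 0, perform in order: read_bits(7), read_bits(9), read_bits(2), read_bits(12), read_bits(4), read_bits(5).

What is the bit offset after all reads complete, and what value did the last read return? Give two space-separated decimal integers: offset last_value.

Answer: 39 29

Derivation:
Read 1: bits[0:7] width=7 -> value=89 (bin 1011001); offset now 7 = byte 0 bit 7; 33 bits remain
Read 2: bits[7:16] width=9 -> value=93 (bin 001011101); offset now 16 = byte 2 bit 0; 24 bits remain
Read 3: bits[16:18] width=2 -> value=0 (bin 00); offset now 18 = byte 2 bit 2; 22 bits remain
Read 4: bits[18:30] width=12 -> value=509 (bin 000111111101); offset now 30 = byte 3 bit 6; 10 bits remain
Read 5: bits[30:34] width=4 -> value=13 (bin 1101); offset now 34 = byte 4 bit 2; 6 bits remain
Read 6: bits[34:39] width=5 -> value=29 (bin 11101); offset now 39 = byte 4 bit 7; 1 bits remain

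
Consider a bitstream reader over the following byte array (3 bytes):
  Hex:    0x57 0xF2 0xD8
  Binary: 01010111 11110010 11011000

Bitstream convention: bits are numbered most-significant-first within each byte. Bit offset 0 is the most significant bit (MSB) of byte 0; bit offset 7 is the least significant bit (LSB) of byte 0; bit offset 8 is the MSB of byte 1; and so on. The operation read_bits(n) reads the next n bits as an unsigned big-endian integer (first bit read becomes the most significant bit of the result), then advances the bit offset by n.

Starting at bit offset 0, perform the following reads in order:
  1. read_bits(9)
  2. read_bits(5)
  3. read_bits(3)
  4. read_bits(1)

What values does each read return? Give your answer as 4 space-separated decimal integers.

Answer: 175 28 5 1

Derivation:
Read 1: bits[0:9] width=9 -> value=175 (bin 010101111); offset now 9 = byte 1 bit 1; 15 bits remain
Read 2: bits[9:14] width=5 -> value=28 (bin 11100); offset now 14 = byte 1 bit 6; 10 bits remain
Read 3: bits[14:17] width=3 -> value=5 (bin 101); offset now 17 = byte 2 bit 1; 7 bits remain
Read 4: bits[17:18] width=1 -> value=1 (bin 1); offset now 18 = byte 2 bit 2; 6 bits remain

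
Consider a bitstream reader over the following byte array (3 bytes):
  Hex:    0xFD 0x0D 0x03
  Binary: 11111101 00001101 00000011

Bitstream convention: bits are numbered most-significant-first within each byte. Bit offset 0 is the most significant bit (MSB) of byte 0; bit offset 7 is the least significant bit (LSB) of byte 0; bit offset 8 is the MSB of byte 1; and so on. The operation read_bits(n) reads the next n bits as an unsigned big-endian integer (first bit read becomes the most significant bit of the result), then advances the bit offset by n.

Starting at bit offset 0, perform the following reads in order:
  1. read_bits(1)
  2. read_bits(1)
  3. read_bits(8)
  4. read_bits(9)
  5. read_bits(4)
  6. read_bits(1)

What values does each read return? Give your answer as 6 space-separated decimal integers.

Answer: 1 1 244 104 1 1

Derivation:
Read 1: bits[0:1] width=1 -> value=1 (bin 1); offset now 1 = byte 0 bit 1; 23 bits remain
Read 2: bits[1:2] width=1 -> value=1 (bin 1); offset now 2 = byte 0 bit 2; 22 bits remain
Read 3: bits[2:10] width=8 -> value=244 (bin 11110100); offset now 10 = byte 1 bit 2; 14 bits remain
Read 4: bits[10:19] width=9 -> value=104 (bin 001101000); offset now 19 = byte 2 bit 3; 5 bits remain
Read 5: bits[19:23] width=4 -> value=1 (bin 0001); offset now 23 = byte 2 bit 7; 1 bits remain
Read 6: bits[23:24] width=1 -> value=1 (bin 1); offset now 24 = byte 3 bit 0; 0 bits remain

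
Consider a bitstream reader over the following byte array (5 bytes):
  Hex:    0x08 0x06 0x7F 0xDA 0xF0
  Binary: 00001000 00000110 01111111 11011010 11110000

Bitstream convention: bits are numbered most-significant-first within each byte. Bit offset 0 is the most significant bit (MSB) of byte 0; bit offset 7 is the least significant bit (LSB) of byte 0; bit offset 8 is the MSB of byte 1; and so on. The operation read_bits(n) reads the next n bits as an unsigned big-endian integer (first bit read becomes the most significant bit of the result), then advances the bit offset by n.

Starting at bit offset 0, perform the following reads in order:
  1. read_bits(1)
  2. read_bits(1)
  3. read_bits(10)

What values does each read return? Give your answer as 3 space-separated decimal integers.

Read 1: bits[0:1] width=1 -> value=0 (bin 0); offset now 1 = byte 0 bit 1; 39 bits remain
Read 2: bits[1:2] width=1 -> value=0 (bin 0); offset now 2 = byte 0 bit 2; 38 bits remain
Read 3: bits[2:12] width=10 -> value=128 (bin 0010000000); offset now 12 = byte 1 bit 4; 28 bits remain

Answer: 0 0 128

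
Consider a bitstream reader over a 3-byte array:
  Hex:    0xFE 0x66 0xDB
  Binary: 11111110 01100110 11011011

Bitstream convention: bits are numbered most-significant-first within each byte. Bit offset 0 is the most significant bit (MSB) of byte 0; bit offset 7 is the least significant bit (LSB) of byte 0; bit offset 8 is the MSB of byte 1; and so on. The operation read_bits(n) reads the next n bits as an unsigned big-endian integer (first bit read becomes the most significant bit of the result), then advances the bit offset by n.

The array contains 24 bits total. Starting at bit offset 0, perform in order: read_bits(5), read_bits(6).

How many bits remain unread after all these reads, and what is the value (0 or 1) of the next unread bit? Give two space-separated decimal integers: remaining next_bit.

Answer: 13 0

Derivation:
Read 1: bits[0:5] width=5 -> value=31 (bin 11111); offset now 5 = byte 0 bit 5; 19 bits remain
Read 2: bits[5:11] width=6 -> value=51 (bin 110011); offset now 11 = byte 1 bit 3; 13 bits remain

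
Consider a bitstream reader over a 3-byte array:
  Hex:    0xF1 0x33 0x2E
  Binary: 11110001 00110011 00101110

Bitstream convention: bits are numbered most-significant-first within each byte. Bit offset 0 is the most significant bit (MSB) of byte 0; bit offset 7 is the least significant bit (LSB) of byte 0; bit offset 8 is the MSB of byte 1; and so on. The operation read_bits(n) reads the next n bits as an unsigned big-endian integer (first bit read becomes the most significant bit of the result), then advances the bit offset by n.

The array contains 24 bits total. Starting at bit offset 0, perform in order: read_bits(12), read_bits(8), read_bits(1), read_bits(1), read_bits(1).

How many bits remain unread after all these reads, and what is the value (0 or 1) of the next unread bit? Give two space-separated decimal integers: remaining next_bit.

Answer: 1 0

Derivation:
Read 1: bits[0:12] width=12 -> value=3859 (bin 111100010011); offset now 12 = byte 1 bit 4; 12 bits remain
Read 2: bits[12:20] width=8 -> value=50 (bin 00110010); offset now 20 = byte 2 bit 4; 4 bits remain
Read 3: bits[20:21] width=1 -> value=1 (bin 1); offset now 21 = byte 2 bit 5; 3 bits remain
Read 4: bits[21:22] width=1 -> value=1 (bin 1); offset now 22 = byte 2 bit 6; 2 bits remain
Read 5: bits[22:23] width=1 -> value=1 (bin 1); offset now 23 = byte 2 bit 7; 1 bits remain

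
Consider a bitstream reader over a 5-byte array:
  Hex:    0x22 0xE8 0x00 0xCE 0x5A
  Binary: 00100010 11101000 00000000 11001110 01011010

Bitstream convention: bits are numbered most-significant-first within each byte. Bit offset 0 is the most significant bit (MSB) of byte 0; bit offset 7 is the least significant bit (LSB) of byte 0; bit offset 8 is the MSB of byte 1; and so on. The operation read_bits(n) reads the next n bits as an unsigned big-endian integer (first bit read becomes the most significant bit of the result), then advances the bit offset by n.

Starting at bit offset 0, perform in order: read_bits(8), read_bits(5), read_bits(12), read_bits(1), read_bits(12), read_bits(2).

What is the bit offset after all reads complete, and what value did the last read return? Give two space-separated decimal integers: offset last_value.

Read 1: bits[0:8] width=8 -> value=34 (bin 00100010); offset now 8 = byte 1 bit 0; 32 bits remain
Read 2: bits[8:13] width=5 -> value=29 (bin 11101); offset now 13 = byte 1 bit 5; 27 bits remain
Read 3: bits[13:25] width=12 -> value=1 (bin 000000000001); offset now 25 = byte 3 bit 1; 15 bits remain
Read 4: bits[25:26] width=1 -> value=1 (bin 1); offset now 26 = byte 3 bit 2; 14 bits remain
Read 5: bits[26:38] width=12 -> value=918 (bin 001110010110); offset now 38 = byte 4 bit 6; 2 bits remain
Read 6: bits[38:40] width=2 -> value=2 (bin 10); offset now 40 = byte 5 bit 0; 0 bits remain

Answer: 40 2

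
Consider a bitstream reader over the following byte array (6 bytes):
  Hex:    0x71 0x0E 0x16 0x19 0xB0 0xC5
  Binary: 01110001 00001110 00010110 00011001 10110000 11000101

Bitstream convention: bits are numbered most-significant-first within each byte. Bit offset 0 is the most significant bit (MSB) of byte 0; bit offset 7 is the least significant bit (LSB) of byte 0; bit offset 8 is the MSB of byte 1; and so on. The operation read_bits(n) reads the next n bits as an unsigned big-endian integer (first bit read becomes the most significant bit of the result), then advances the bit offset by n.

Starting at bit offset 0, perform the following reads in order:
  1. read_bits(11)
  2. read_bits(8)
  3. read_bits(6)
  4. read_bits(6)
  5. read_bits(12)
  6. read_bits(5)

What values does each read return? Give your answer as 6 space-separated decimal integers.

Answer: 904 112 44 12 3462 5

Derivation:
Read 1: bits[0:11] width=11 -> value=904 (bin 01110001000); offset now 11 = byte 1 bit 3; 37 bits remain
Read 2: bits[11:19] width=8 -> value=112 (bin 01110000); offset now 19 = byte 2 bit 3; 29 bits remain
Read 3: bits[19:25] width=6 -> value=44 (bin 101100); offset now 25 = byte 3 bit 1; 23 bits remain
Read 4: bits[25:31] width=6 -> value=12 (bin 001100); offset now 31 = byte 3 bit 7; 17 bits remain
Read 5: bits[31:43] width=12 -> value=3462 (bin 110110000110); offset now 43 = byte 5 bit 3; 5 bits remain
Read 6: bits[43:48] width=5 -> value=5 (bin 00101); offset now 48 = byte 6 bit 0; 0 bits remain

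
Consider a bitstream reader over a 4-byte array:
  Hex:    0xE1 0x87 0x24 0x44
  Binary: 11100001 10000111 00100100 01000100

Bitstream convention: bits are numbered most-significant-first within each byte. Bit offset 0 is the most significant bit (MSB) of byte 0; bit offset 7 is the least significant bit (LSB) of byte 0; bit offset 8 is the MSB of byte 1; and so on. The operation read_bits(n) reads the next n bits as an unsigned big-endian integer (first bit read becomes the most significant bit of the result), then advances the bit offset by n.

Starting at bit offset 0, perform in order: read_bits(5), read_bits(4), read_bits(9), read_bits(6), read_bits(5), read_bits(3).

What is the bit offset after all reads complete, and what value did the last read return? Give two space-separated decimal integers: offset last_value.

Answer: 32 4

Derivation:
Read 1: bits[0:5] width=5 -> value=28 (bin 11100); offset now 5 = byte 0 bit 5; 27 bits remain
Read 2: bits[5:9] width=4 -> value=3 (bin 0011); offset now 9 = byte 1 bit 1; 23 bits remain
Read 3: bits[9:18] width=9 -> value=28 (bin 000011100); offset now 18 = byte 2 bit 2; 14 bits remain
Read 4: bits[18:24] width=6 -> value=36 (bin 100100); offset now 24 = byte 3 bit 0; 8 bits remain
Read 5: bits[24:29] width=5 -> value=8 (bin 01000); offset now 29 = byte 3 bit 5; 3 bits remain
Read 6: bits[29:32] width=3 -> value=4 (bin 100); offset now 32 = byte 4 bit 0; 0 bits remain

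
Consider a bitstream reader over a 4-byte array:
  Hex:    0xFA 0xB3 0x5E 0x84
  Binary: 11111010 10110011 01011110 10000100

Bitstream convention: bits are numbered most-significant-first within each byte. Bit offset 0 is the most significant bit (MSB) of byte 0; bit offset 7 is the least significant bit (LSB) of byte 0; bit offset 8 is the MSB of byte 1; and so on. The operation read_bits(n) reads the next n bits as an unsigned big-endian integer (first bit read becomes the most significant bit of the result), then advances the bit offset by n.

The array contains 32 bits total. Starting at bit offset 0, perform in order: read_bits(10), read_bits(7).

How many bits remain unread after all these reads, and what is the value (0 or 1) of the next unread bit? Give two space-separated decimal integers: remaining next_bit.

Read 1: bits[0:10] width=10 -> value=1002 (bin 1111101010); offset now 10 = byte 1 bit 2; 22 bits remain
Read 2: bits[10:17] width=7 -> value=102 (bin 1100110); offset now 17 = byte 2 bit 1; 15 bits remain

Answer: 15 1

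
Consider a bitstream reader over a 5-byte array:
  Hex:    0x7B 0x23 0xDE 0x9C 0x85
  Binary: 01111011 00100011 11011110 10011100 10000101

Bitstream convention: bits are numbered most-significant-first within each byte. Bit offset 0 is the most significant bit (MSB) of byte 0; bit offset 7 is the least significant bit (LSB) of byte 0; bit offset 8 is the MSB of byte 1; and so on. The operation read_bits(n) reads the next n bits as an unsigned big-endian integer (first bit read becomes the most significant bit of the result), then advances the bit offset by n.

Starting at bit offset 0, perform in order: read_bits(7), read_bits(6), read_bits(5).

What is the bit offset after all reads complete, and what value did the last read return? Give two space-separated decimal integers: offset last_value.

Read 1: bits[0:7] width=7 -> value=61 (bin 0111101); offset now 7 = byte 0 bit 7; 33 bits remain
Read 2: bits[7:13] width=6 -> value=36 (bin 100100); offset now 13 = byte 1 bit 5; 27 bits remain
Read 3: bits[13:18] width=5 -> value=15 (bin 01111); offset now 18 = byte 2 bit 2; 22 bits remain

Answer: 18 15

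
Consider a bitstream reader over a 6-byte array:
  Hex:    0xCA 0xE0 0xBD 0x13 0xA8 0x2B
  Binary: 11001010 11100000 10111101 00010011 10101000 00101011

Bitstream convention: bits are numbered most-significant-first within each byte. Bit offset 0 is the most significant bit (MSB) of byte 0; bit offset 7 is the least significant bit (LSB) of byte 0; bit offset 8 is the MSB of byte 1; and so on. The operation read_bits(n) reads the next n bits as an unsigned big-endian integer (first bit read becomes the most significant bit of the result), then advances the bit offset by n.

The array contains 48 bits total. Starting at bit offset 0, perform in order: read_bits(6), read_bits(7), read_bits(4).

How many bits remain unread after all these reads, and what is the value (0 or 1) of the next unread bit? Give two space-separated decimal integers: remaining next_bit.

Answer: 31 0

Derivation:
Read 1: bits[0:6] width=6 -> value=50 (bin 110010); offset now 6 = byte 0 bit 6; 42 bits remain
Read 2: bits[6:13] width=7 -> value=92 (bin 1011100); offset now 13 = byte 1 bit 5; 35 bits remain
Read 3: bits[13:17] width=4 -> value=1 (bin 0001); offset now 17 = byte 2 bit 1; 31 bits remain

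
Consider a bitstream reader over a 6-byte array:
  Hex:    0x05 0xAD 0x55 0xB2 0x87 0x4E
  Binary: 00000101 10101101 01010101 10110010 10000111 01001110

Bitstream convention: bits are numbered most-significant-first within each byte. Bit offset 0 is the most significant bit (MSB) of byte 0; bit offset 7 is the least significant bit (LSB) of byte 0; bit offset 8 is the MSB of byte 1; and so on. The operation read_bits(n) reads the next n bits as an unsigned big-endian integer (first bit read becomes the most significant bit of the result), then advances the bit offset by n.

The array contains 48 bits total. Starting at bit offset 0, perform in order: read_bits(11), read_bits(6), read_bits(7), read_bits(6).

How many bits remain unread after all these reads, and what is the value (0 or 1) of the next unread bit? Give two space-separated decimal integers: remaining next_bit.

Read 1: bits[0:11] width=11 -> value=45 (bin 00000101101); offset now 11 = byte 1 bit 3; 37 bits remain
Read 2: bits[11:17] width=6 -> value=26 (bin 011010); offset now 17 = byte 2 bit 1; 31 bits remain
Read 3: bits[17:24] width=7 -> value=85 (bin 1010101); offset now 24 = byte 3 bit 0; 24 bits remain
Read 4: bits[24:30] width=6 -> value=44 (bin 101100); offset now 30 = byte 3 bit 6; 18 bits remain

Answer: 18 1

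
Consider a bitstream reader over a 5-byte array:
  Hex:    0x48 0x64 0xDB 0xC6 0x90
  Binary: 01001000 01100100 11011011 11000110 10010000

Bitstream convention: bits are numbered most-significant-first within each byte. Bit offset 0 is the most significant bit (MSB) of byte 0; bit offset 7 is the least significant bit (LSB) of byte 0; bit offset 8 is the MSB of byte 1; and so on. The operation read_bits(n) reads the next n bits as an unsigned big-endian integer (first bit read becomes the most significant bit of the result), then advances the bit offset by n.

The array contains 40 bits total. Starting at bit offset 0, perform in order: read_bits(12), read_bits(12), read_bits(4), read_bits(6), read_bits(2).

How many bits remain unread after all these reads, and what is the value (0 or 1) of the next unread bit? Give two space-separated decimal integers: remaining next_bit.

Answer: 4 0

Derivation:
Read 1: bits[0:12] width=12 -> value=1158 (bin 010010000110); offset now 12 = byte 1 bit 4; 28 bits remain
Read 2: bits[12:24] width=12 -> value=1243 (bin 010011011011); offset now 24 = byte 3 bit 0; 16 bits remain
Read 3: bits[24:28] width=4 -> value=12 (bin 1100); offset now 28 = byte 3 bit 4; 12 bits remain
Read 4: bits[28:34] width=6 -> value=26 (bin 011010); offset now 34 = byte 4 bit 2; 6 bits remain
Read 5: bits[34:36] width=2 -> value=1 (bin 01); offset now 36 = byte 4 bit 4; 4 bits remain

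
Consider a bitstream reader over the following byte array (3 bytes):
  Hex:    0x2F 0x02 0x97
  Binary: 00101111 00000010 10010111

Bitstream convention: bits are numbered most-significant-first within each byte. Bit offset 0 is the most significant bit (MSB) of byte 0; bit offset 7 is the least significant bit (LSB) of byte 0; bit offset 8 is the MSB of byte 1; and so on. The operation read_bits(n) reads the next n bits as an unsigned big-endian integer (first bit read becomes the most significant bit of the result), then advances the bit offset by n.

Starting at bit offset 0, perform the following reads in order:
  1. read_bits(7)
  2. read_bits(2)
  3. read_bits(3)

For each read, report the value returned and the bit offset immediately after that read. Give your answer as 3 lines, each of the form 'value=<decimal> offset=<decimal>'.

Read 1: bits[0:7] width=7 -> value=23 (bin 0010111); offset now 7 = byte 0 bit 7; 17 bits remain
Read 2: bits[7:9] width=2 -> value=2 (bin 10); offset now 9 = byte 1 bit 1; 15 bits remain
Read 3: bits[9:12] width=3 -> value=0 (bin 000); offset now 12 = byte 1 bit 4; 12 bits remain

Answer: value=23 offset=7
value=2 offset=9
value=0 offset=12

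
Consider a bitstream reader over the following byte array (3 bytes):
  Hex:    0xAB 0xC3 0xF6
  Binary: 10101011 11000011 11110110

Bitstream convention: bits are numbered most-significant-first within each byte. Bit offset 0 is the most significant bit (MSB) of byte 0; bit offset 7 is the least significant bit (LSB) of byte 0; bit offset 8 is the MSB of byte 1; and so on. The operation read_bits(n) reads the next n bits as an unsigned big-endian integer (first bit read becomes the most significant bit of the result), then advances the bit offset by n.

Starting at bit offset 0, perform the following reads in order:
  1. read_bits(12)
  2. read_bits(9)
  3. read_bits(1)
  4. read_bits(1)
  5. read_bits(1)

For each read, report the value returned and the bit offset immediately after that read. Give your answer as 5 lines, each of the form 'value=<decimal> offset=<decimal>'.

Read 1: bits[0:12] width=12 -> value=2748 (bin 101010111100); offset now 12 = byte 1 bit 4; 12 bits remain
Read 2: bits[12:21] width=9 -> value=126 (bin 001111110); offset now 21 = byte 2 bit 5; 3 bits remain
Read 3: bits[21:22] width=1 -> value=1 (bin 1); offset now 22 = byte 2 bit 6; 2 bits remain
Read 4: bits[22:23] width=1 -> value=1 (bin 1); offset now 23 = byte 2 bit 7; 1 bits remain
Read 5: bits[23:24] width=1 -> value=0 (bin 0); offset now 24 = byte 3 bit 0; 0 bits remain

Answer: value=2748 offset=12
value=126 offset=21
value=1 offset=22
value=1 offset=23
value=0 offset=24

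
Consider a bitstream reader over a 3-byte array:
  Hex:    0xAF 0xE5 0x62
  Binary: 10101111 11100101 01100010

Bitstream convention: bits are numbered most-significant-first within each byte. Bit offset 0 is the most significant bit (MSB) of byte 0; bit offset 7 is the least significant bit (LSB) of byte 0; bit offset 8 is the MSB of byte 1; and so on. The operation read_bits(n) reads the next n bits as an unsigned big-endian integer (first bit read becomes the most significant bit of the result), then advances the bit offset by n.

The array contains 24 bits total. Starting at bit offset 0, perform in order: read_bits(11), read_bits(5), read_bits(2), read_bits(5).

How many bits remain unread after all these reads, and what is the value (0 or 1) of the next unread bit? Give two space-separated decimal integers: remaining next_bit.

Answer: 1 0

Derivation:
Read 1: bits[0:11] width=11 -> value=1407 (bin 10101111111); offset now 11 = byte 1 bit 3; 13 bits remain
Read 2: bits[11:16] width=5 -> value=5 (bin 00101); offset now 16 = byte 2 bit 0; 8 bits remain
Read 3: bits[16:18] width=2 -> value=1 (bin 01); offset now 18 = byte 2 bit 2; 6 bits remain
Read 4: bits[18:23] width=5 -> value=17 (bin 10001); offset now 23 = byte 2 bit 7; 1 bits remain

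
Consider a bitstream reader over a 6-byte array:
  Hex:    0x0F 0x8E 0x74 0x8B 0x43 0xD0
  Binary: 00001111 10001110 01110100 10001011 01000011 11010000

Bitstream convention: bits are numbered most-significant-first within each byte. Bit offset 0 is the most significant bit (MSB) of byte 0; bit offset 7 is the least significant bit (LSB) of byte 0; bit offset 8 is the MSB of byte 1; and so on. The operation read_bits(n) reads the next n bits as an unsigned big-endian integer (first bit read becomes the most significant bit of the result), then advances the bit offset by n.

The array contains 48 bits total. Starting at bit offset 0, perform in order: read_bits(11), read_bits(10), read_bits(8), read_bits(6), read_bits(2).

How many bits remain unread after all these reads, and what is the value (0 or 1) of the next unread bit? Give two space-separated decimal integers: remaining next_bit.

Read 1: bits[0:11] width=11 -> value=124 (bin 00001111100); offset now 11 = byte 1 bit 3; 37 bits remain
Read 2: bits[11:21] width=10 -> value=462 (bin 0111001110); offset now 21 = byte 2 bit 5; 27 bits remain
Read 3: bits[21:29] width=8 -> value=145 (bin 10010001); offset now 29 = byte 3 bit 5; 19 bits remain
Read 4: bits[29:35] width=6 -> value=26 (bin 011010); offset now 35 = byte 4 bit 3; 13 bits remain
Read 5: bits[35:37] width=2 -> value=0 (bin 00); offset now 37 = byte 4 bit 5; 11 bits remain

Answer: 11 0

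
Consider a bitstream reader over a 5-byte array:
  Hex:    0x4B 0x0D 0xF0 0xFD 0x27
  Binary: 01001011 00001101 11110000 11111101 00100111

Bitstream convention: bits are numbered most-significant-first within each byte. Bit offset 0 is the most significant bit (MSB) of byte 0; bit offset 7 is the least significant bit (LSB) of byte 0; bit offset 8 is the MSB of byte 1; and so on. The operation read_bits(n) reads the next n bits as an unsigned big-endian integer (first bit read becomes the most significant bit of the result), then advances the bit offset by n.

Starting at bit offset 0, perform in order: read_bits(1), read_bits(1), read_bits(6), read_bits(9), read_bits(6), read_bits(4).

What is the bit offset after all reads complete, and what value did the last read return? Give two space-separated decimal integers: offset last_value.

Read 1: bits[0:1] width=1 -> value=0 (bin 0); offset now 1 = byte 0 bit 1; 39 bits remain
Read 2: bits[1:2] width=1 -> value=1 (bin 1); offset now 2 = byte 0 bit 2; 38 bits remain
Read 3: bits[2:8] width=6 -> value=11 (bin 001011); offset now 8 = byte 1 bit 0; 32 bits remain
Read 4: bits[8:17] width=9 -> value=27 (bin 000011011); offset now 17 = byte 2 bit 1; 23 bits remain
Read 5: bits[17:23] width=6 -> value=56 (bin 111000); offset now 23 = byte 2 bit 7; 17 bits remain
Read 6: bits[23:27] width=4 -> value=7 (bin 0111); offset now 27 = byte 3 bit 3; 13 bits remain

Answer: 27 7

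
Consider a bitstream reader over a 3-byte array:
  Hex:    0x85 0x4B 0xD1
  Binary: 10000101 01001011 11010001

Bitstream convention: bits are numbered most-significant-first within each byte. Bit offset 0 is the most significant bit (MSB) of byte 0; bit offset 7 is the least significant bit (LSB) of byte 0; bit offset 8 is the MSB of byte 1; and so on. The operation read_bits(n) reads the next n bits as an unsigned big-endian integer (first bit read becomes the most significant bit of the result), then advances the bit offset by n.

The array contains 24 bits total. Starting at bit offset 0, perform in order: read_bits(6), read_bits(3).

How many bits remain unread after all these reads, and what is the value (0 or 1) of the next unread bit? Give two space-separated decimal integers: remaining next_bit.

Read 1: bits[0:6] width=6 -> value=33 (bin 100001); offset now 6 = byte 0 bit 6; 18 bits remain
Read 2: bits[6:9] width=3 -> value=2 (bin 010); offset now 9 = byte 1 bit 1; 15 bits remain

Answer: 15 1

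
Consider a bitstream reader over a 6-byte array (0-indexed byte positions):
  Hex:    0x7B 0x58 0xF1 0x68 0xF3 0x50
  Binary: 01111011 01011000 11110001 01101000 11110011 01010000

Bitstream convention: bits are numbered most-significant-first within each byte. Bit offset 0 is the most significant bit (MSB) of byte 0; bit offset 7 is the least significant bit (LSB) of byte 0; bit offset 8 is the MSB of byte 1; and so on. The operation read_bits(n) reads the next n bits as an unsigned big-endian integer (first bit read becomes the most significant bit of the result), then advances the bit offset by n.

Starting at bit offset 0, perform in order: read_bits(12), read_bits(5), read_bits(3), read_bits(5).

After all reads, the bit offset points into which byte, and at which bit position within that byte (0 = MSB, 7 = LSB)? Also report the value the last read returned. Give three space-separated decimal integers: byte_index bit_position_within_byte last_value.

Answer: 3 1 2

Derivation:
Read 1: bits[0:12] width=12 -> value=1973 (bin 011110110101); offset now 12 = byte 1 bit 4; 36 bits remain
Read 2: bits[12:17] width=5 -> value=17 (bin 10001); offset now 17 = byte 2 bit 1; 31 bits remain
Read 3: bits[17:20] width=3 -> value=7 (bin 111); offset now 20 = byte 2 bit 4; 28 bits remain
Read 4: bits[20:25] width=5 -> value=2 (bin 00010); offset now 25 = byte 3 bit 1; 23 bits remain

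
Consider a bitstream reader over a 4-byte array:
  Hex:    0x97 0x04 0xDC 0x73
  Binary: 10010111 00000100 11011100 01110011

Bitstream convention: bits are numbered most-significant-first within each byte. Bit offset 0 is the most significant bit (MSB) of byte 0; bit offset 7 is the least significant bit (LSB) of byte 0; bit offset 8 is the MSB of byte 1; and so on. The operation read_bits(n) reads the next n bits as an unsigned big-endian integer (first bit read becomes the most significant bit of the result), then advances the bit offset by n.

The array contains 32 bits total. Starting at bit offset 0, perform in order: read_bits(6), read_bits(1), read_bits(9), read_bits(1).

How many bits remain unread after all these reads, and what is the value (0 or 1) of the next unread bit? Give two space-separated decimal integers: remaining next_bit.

Read 1: bits[0:6] width=6 -> value=37 (bin 100101); offset now 6 = byte 0 bit 6; 26 bits remain
Read 2: bits[6:7] width=1 -> value=1 (bin 1); offset now 7 = byte 0 bit 7; 25 bits remain
Read 3: bits[7:16] width=9 -> value=260 (bin 100000100); offset now 16 = byte 2 bit 0; 16 bits remain
Read 4: bits[16:17] width=1 -> value=1 (bin 1); offset now 17 = byte 2 bit 1; 15 bits remain

Answer: 15 1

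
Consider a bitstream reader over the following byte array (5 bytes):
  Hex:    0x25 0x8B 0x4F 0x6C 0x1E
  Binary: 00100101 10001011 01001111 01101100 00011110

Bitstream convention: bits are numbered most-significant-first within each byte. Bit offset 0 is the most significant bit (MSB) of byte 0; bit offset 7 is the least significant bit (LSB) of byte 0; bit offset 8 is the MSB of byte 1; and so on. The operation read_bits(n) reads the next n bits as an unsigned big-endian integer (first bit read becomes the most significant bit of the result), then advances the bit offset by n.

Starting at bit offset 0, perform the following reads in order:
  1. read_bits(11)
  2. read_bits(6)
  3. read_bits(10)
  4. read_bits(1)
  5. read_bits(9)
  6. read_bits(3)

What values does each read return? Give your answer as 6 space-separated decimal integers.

Read 1: bits[0:11] width=11 -> value=300 (bin 00100101100); offset now 11 = byte 1 bit 3; 29 bits remain
Read 2: bits[11:17] width=6 -> value=22 (bin 010110); offset now 17 = byte 2 bit 1; 23 bits remain
Read 3: bits[17:27] width=10 -> value=635 (bin 1001111011); offset now 27 = byte 3 bit 3; 13 bits remain
Read 4: bits[27:28] width=1 -> value=0 (bin 0); offset now 28 = byte 3 bit 4; 12 bits remain
Read 5: bits[28:37] width=9 -> value=387 (bin 110000011); offset now 37 = byte 4 bit 5; 3 bits remain
Read 6: bits[37:40] width=3 -> value=6 (bin 110); offset now 40 = byte 5 bit 0; 0 bits remain

Answer: 300 22 635 0 387 6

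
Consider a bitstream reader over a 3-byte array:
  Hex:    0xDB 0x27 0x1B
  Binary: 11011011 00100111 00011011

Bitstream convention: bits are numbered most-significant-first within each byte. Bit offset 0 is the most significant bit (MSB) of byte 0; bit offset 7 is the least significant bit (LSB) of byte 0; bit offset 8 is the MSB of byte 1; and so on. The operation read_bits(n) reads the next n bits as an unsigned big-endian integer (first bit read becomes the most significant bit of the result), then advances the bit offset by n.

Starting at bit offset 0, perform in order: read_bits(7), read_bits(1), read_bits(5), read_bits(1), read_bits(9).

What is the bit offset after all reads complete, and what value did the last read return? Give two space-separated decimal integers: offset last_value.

Answer: 23 397

Derivation:
Read 1: bits[0:7] width=7 -> value=109 (bin 1101101); offset now 7 = byte 0 bit 7; 17 bits remain
Read 2: bits[7:8] width=1 -> value=1 (bin 1); offset now 8 = byte 1 bit 0; 16 bits remain
Read 3: bits[8:13] width=5 -> value=4 (bin 00100); offset now 13 = byte 1 bit 5; 11 bits remain
Read 4: bits[13:14] width=1 -> value=1 (bin 1); offset now 14 = byte 1 bit 6; 10 bits remain
Read 5: bits[14:23] width=9 -> value=397 (bin 110001101); offset now 23 = byte 2 bit 7; 1 bits remain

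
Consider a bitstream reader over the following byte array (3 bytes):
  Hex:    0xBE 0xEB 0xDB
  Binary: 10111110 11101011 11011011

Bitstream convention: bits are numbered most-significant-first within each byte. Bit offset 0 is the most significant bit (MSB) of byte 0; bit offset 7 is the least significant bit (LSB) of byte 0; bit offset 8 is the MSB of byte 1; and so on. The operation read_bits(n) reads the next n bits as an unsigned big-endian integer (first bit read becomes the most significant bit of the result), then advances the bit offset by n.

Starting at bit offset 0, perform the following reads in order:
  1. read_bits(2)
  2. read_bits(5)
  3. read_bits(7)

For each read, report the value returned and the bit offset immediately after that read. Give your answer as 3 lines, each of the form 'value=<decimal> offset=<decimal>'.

Answer: value=2 offset=2
value=31 offset=7
value=58 offset=14

Derivation:
Read 1: bits[0:2] width=2 -> value=2 (bin 10); offset now 2 = byte 0 bit 2; 22 bits remain
Read 2: bits[2:7] width=5 -> value=31 (bin 11111); offset now 7 = byte 0 bit 7; 17 bits remain
Read 3: bits[7:14] width=7 -> value=58 (bin 0111010); offset now 14 = byte 1 bit 6; 10 bits remain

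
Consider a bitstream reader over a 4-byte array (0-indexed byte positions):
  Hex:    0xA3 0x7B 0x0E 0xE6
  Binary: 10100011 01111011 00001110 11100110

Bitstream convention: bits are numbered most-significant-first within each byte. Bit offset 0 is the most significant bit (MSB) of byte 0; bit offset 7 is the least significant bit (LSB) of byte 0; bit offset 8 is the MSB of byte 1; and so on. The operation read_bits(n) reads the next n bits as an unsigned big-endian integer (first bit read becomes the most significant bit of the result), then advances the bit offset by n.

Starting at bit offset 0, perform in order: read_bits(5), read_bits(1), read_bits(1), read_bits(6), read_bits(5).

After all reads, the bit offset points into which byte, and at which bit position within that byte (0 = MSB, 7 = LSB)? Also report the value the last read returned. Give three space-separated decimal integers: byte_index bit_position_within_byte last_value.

Read 1: bits[0:5] width=5 -> value=20 (bin 10100); offset now 5 = byte 0 bit 5; 27 bits remain
Read 2: bits[5:6] width=1 -> value=0 (bin 0); offset now 6 = byte 0 bit 6; 26 bits remain
Read 3: bits[6:7] width=1 -> value=1 (bin 1); offset now 7 = byte 0 bit 7; 25 bits remain
Read 4: bits[7:13] width=6 -> value=47 (bin 101111); offset now 13 = byte 1 bit 5; 19 bits remain
Read 5: bits[13:18] width=5 -> value=12 (bin 01100); offset now 18 = byte 2 bit 2; 14 bits remain

Answer: 2 2 12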